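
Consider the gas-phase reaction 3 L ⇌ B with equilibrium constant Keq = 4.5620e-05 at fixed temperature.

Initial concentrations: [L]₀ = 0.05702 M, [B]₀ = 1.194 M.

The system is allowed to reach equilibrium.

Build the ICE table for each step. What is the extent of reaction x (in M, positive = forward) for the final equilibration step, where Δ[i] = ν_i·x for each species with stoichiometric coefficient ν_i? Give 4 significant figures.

x = -1.192 M

Q₀ = 6441 vs Keq = 4.5620e-05 ⇒ Q>K, reverse
Step 1:
                   L          B
  I          0.05702      1.194
  C            3.575     -1.192
  E            3.632   0.002187
  solve Keq expr → x = -1.192; check Q = 4.5620e-05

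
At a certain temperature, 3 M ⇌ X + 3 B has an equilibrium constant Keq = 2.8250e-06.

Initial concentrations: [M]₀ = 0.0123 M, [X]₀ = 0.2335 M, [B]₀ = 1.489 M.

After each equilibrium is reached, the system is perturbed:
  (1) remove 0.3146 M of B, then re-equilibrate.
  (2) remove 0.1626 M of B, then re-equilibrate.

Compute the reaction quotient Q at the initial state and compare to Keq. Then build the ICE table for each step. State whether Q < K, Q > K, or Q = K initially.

Q₀ = 4.1424e+05; Q > K (proceeds reverse)

Q₀ = 4.1424e+05 vs Keq = 2.8250e-06 ⇒ Q>K, reverse
Step 1:
                    M           X           B
  init         0.0123      0.2335       1.489
  Δ            0.7005     -0.2335     -0.7005
  eq           0.7128  2.0869e-06      0.7885
  solve Keq expr → x = -0.2335; check Q = 2.8250e-06
Then remove 0.3146 M of B.
Step 2:
                    M           X           B
  init         0.7128  2.0869e-06      0.4739
  Δ       -2.2570e-05  7.5233e-06  2.2570e-05
  eq           0.7128  9.6101e-06      0.4739
  solve Keq expr → x = 7.5233e-06; check Q = 2.8250e-06
Then remove 0.1626 M of B.
Step 3:
                    M           X           B
  init         0.7128  9.6101e-06      0.3113
  Δ       -7.2770e-05  2.4257e-05  7.2770e-05
  eq           0.7127  3.3867e-05      0.3114
  solve Keq expr → x = 2.4257e-05; check Q = 2.8250e-06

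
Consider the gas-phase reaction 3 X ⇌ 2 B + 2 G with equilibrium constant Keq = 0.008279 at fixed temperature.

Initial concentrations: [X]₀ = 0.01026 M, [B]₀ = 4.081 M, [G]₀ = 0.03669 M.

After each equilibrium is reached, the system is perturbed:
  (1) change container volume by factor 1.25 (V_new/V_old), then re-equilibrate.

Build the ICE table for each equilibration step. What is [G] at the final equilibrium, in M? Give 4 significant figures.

Q₀ = 2.0758e+04 vs Keq = 0.008279 ⇒ Q>K, reverse
Step 1:
                  X         B         G
  Initial   0.01026     4.081   0.03669
  Change    0.05448  -0.03632  -0.03632
  Equil     0.06474     4.045 3.7056e-04
  solve Keq expr → x = -0.01816; check Q = 0.008279
Then change container volume by factor 1.25 (V_new/V_old).
Step 2:
                  X         B         G
  Initial   0.05179     3.236 2.9645e-04
  Change  -5.1736e-05 3.4491e-05 3.4491e-05
  Equil     0.05174     3.236 3.3094e-04
  solve Keq expr → x = 1.7245e-05; check Q = 0.008279

[G]_eq = 3.3094e-04 M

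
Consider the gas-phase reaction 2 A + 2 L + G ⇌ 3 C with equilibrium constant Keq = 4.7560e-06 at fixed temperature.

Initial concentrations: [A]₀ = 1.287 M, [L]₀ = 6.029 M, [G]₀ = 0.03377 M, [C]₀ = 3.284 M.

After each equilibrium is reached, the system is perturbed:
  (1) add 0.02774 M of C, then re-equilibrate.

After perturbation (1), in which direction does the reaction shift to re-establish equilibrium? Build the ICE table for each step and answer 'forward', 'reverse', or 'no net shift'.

Q₀ = 17.42 vs Keq = 4.7560e-06 ⇒ Q>K, reverse
Step 1:
                   A          L          G          C
  I            1.287      6.029    0.03377      3.284
  C            2.085      2.085      1.043     -3.128
  E            3.372      8.114      1.076     0.1565
  solve Keq expr → x = -1.043; check Q = 4.7560e-06
Then add 0.02774 M of C.
Step 2:
                   A          L          G          C
  I            3.372      8.114      1.076     0.1842
  C          0.01769    0.01769   0.008845   -0.02654
  E             3.39      8.132      1.085     0.1577
  solve Keq expr → x = -0.008845; check Q = 4.7560e-06

Direction: reverse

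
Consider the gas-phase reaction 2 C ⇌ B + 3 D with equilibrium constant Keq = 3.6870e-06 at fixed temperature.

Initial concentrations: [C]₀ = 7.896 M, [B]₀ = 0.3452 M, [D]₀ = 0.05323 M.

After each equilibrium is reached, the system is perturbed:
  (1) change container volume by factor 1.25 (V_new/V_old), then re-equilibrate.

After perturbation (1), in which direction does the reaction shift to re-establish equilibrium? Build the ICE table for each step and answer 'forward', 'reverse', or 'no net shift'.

Q₀ = 8.3508e-07 vs Keq = 3.6870e-06 ⇒ Q<K, forward
Step 1:
                   C          B          D
  Initial      7.896     0.3452    0.05323
  Change    -0.02202    0.01101    0.03303
  Equil        7.874     0.3562    0.08626
  solve Keq expr → x = 0.01101; check Q = 3.6870e-06
Then change container volume by factor 1.25 (V_new/V_old).
Step 2:
                   C          B          D
  Initial      6.299      0.285      0.069
  Change   -0.007118   0.003559    0.01068
  Equil        6.292     0.2885    0.07968
  solve Keq expr → x = 0.003559; check Q = 3.6870e-06

Direction: forward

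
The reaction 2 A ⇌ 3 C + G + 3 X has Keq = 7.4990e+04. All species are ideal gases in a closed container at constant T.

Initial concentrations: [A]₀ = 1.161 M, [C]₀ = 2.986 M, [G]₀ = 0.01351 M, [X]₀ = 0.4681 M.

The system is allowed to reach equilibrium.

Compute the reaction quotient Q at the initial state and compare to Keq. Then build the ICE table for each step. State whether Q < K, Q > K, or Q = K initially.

Q₀ = 0.02737; Q < K (proceeds forward)

Q₀ = 0.02737 vs Keq = 7.4990e+04 ⇒ Q<K, forward
Step 1:
                   A          C          G          X
  Initial      1.161      2.986    0.01351     0.4681
  Change       -1.08       1.62       0.54       1.62
  Equil      0.08103      4.606     0.5535      2.088
  solve Keq expr → x = 0.54; check Q = 7.4990e+04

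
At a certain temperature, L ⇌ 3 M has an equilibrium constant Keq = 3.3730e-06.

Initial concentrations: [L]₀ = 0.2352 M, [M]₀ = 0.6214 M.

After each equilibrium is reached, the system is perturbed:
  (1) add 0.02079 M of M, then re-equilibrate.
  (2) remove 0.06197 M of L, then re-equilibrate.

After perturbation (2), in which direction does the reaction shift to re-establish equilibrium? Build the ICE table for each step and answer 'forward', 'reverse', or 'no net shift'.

Q₀ = 1.02 vs Keq = 3.3730e-06 ⇒ Q>K, reverse
Step 1:
                    L           M
  I            0.2352      0.6214
  C            0.2033       -0.61
  E            0.4385     0.01139
  solve Keq expr → x = -0.2033; check Q = 3.3730e-06
Then add 0.02079 M of M.
Step 2:
                    L           M
  I            0.4385     0.03218
  C           0.00691    -0.02073
  E            0.4454     0.01145
  solve Keq expr → x = -0.00691; check Q = 3.3730e-06
Then remove 0.06197 M of L.
Step 3:
                    L           M
  I            0.3835     0.01145
  C        1.8537e-04 -5.5611e-04
  E            0.3837      0.0109
  solve Keq expr → x = -1.8537e-04; check Q = 3.3730e-06

Direction: reverse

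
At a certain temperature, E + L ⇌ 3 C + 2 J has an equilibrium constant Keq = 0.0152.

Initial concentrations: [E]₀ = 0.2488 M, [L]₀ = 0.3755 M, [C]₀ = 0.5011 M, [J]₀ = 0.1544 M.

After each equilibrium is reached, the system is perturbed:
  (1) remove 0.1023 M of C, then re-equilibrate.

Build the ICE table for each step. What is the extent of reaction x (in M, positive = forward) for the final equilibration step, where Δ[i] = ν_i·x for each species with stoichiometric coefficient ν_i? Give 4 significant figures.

Q₀ = 0.03211 vs Keq = 0.0152 ⇒ Q>K, reverse
Step 1:
                  E         L         C         J
  I          0.2488    0.3755    0.5011    0.1544
  C         0.01389   0.01389  -0.04167  -0.02778
  E          0.2627    0.3894    0.4594    0.1266
  solve Keq expr → x = -0.01389; check Q = 0.0152
Then remove 0.1023 M of C.
Step 2:
                  E         L         C         J
  I          0.2627    0.3894    0.3571    0.1266
  C        -0.01276  -0.01276   0.03827   0.02551
  E          0.2499    0.3766    0.3954    0.1521
  solve Keq expr → x = 0.01276; check Q = 0.0152

x = 0.01276 M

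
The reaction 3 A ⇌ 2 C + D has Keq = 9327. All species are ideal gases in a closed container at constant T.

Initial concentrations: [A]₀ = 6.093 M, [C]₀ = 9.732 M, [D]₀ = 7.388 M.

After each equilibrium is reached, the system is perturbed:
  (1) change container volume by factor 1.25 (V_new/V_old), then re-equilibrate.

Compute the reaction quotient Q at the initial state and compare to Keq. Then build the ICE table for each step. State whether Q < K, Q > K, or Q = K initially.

Q₀ = 3.093 vs Keq = 9327 ⇒ Q<K, forward
Step 1:
                   A          C          D
  I            6.093      9.732      7.388
  C            -5.53      3.687      1.843
  E           0.5628      13.42      9.231
  solve Keq expr → x = 1.843; check Q = 9327
Then change container volume by factor 1.25 (V_new/V_old).
Step 2:
                   A          C          D
  I           0.4502      10.74      7.385
  C                0          0          0
  E           0.4502      10.74      7.385
  solve Keq expr → x = 0; check Q = 9327

Q₀ = 3.093; Q < K (proceeds forward)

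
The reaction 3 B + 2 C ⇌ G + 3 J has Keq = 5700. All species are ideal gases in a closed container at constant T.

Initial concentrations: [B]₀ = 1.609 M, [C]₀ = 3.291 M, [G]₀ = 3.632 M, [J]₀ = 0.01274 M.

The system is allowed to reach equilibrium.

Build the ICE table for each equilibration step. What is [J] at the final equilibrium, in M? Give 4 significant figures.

Q₀ = 1.6647e-07 vs Keq = 5700 ⇒ Q<K, forward
Step 1:
                   B          C          G          J
  Initial      1.609      3.291      3.632    0.01274
  Change      -1.529     -1.019     0.5096      1.529
  Equil      0.08019      2.272      4.142      1.542
  solve Keq expr → x = 0.5096; check Q = 5700

[J]_eq = 1.542 M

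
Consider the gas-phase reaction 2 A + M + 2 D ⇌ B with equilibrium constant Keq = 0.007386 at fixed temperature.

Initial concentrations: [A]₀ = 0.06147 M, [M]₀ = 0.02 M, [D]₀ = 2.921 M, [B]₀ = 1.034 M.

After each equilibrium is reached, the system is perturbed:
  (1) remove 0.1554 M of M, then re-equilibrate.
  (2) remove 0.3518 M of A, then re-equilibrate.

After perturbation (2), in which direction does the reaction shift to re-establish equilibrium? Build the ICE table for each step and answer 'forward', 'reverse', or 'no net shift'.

Q₀ = 1604 vs Keq = 0.007386 ⇒ Q>K, reverse
Step 1:
                  A         M         D         B
  I         0.06147      0.02     2.921     1.034
  C           1.511    0.7556     1.511   -0.7556
  E           1.573    0.7756     4.432    0.2784
  solve Keq expr → x = -0.7556; check Q = 0.007386
Then remove 0.1554 M of M.
Step 2:
                  A         M         D         B
  I           1.573    0.6202     4.432    0.2784
  C         0.05112   0.02556   0.05112  -0.02556
  E           1.624    0.6458     4.483    0.2528
  solve Keq expr → x = -0.02556; check Q = 0.007386
Then remove 0.3518 M of A.
Step 3:
                  A         M         D         B
  I           1.272    0.6458     4.483    0.2528
  C         0.09959    0.0498   0.09959   -0.0498
  E           1.372    0.6956     4.583     0.203
  solve Keq expr → x = -0.0498; check Q = 0.007386

Direction: reverse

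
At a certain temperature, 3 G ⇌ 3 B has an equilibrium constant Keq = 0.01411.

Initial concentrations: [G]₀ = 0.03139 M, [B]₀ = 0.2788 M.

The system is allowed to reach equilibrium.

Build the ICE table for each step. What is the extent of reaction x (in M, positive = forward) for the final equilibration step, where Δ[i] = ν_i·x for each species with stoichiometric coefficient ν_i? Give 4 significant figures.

Q₀ = 700.7 vs Keq = 0.01411 ⇒ Q>K, reverse
Step 1:
                   G          B
  I          0.03139     0.2788
  C           0.2184    -0.2184
  E           0.2498    0.06037
  solve Keq expr → x = -0.07281; check Q = 0.01411

x = -0.07281 M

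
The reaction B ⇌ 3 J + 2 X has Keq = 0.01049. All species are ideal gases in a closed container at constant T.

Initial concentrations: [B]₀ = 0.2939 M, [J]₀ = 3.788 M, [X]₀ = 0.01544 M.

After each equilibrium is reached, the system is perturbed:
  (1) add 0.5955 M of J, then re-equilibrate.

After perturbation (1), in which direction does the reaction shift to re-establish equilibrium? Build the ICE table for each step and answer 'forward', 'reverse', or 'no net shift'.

Direction: reverse

Q₀ = 0.04409 vs Keq = 0.01049 ⇒ Q>K, reverse
Step 1:
                    B           J           X
  Initial      0.2939       3.788     0.01544
  Change     0.003912    -0.01174   -0.007823
  Equil        0.2978       3.776    0.007617
  solve Keq expr → x = -0.003912; check Q = 0.01049
Then add 0.5955 M of J.
Step 2:
                    B           J           X
  Initial      0.2978       4.372    0.007617
  Change   7.4483e-04   -0.002234    -0.00149
  Equil        0.2986        4.37    0.006127
  solve Keq expr → x = -7.4483e-04; check Q = 0.01049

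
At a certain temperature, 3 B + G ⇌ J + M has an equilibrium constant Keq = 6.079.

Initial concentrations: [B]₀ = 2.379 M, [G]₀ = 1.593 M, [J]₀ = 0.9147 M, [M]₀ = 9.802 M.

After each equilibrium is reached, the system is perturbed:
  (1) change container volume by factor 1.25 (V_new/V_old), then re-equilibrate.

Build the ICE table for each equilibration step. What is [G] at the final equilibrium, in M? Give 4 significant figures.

Q₀ = 0.418 vs Keq = 6.079 ⇒ Q<K, forward
Step 1:
                  B         G         J         M
  Initial     2.379     1.593    0.9147     9.802
  Change     -1.161   -0.3869    0.3869    0.3869
  Equil       1.218     1.206     1.302     10.19
  solve Keq expr → x = 0.3869; check Q = 6.079
Then change container volume by factor 1.25 (V_new/V_old).
Step 2:
                  B         G         J         M
  Initial    0.9747    0.9649     1.041     8.151
  Change     0.1239   0.04128  -0.04128  -0.04128
  Equil       1.099     1.006         1      8.11
  solve Keq expr → x = -0.04128; check Q = 6.079

[G]_eq = 1.006 M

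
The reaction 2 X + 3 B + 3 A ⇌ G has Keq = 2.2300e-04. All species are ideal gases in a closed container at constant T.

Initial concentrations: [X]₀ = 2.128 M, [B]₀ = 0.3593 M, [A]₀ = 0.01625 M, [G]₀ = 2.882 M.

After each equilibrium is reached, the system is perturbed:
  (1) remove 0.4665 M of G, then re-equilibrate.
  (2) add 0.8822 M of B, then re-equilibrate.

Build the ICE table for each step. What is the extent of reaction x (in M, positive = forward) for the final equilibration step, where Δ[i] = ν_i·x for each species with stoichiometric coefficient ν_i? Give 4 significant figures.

Q₀ = 3.1976e+06 vs Keq = 2.2300e-04 ⇒ Q>K, reverse
Step 1:
                   X          B          A          G
  Initial      2.128     0.3593    0.01625      2.882
  Change       1.801      2.701      2.701    -0.9005
  Equil        3.929      3.061      2.718      1.982
  solve Keq expr → x = -0.9005; check Q = 2.2300e-04
Then remove 0.4665 M of G.
Step 2:
                   X          B          A          G
  Initial      3.929      3.061      2.718      1.515
  Change    -0.06675    -0.1001    -0.1001    0.03337
  Equil        3.862      2.961      2.618      1.548
  solve Keq expr → x = 0.03337; check Q = 2.2300e-04
Then add 0.8822 M of B.
Step 3:
                   X          B          A          G
  Initial      3.862      3.843      2.618      1.548
  Change     -0.2011    -0.3016    -0.3016     0.1005
  Equil        3.661      3.541      2.316      1.649
  solve Keq expr → x = 0.1005; check Q = 2.2300e-04

x = 0.1005 M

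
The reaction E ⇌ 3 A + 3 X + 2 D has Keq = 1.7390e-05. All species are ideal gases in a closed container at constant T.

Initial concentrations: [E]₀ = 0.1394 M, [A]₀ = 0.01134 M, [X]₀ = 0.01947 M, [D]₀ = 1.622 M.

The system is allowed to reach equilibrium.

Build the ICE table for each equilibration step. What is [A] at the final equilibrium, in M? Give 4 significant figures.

Q₀ = 2.0313e-10 vs Keq = 1.7390e-05 ⇒ Q<K, forward
Step 1:
                    E           A           X           D
  init         0.1394     0.01134     0.01947       1.622
  Δ          -0.02631     0.07894     0.07894     0.05263
  eq           0.1131     0.09028     0.09841       1.675
  solve Keq expr → x = 0.02631; check Q = 1.7390e-05

[A]_eq = 0.09028 M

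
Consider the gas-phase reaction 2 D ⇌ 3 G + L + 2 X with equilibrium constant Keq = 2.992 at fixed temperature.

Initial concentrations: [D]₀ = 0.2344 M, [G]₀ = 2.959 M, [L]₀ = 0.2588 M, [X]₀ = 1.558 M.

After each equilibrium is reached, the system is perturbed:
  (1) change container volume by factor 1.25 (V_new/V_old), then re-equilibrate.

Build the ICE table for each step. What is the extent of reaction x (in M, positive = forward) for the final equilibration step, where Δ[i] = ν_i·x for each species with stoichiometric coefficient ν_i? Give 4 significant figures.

x = 0.02706 M

Q₀ = 296.2 vs Keq = 2.992 ⇒ Q>K, reverse
Step 1:
                    D           G           L           X
  I            0.2344       2.959      0.2588       1.558
  C            0.3899     -0.5848     -0.1949     -0.3899
  E            0.6243       2.374     0.06386       1.168
  solve Keq expr → x = -0.1949; check Q = 2.992
Then change container volume by factor 1.25 (V_new/V_old).
Step 2:
                    D           G           L           X
  I            0.4994       1.899     0.05109      0.9345
  C          -0.05412     0.08118     0.02706     0.05412
  E            0.4453       1.981     0.07815      0.9886
  solve Keq expr → x = 0.02706; check Q = 2.992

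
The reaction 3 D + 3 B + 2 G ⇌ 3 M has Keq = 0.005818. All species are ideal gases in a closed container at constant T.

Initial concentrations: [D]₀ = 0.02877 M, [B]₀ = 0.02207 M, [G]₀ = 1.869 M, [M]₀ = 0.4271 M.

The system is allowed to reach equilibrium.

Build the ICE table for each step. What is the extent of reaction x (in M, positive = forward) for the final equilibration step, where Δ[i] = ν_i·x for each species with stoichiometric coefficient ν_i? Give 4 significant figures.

Q₀ = 8.7125e+07 vs Keq = 0.005818 ⇒ Q>K, reverse
Step 1:
                   D          B          G          M
  Initial    0.02877    0.02207      1.869     0.4271
  Change      0.3786     0.3786     0.2524    -0.3786
  Equil       0.4074     0.4007      2.121    0.04847
  solve Keq expr → x = -0.1262; check Q = 0.005818

x = -0.1262 M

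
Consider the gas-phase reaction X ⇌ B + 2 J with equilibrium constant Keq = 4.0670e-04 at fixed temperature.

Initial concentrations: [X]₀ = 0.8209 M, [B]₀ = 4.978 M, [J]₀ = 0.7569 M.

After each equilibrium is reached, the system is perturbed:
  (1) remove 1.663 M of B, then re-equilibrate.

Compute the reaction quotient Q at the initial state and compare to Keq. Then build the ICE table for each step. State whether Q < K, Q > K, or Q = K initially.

Q₀ = 3.474 vs Keq = 4.0670e-04 ⇒ Q>K, reverse
Step 1:
                  X         B         J
  Initial    0.8209     4.978    0.7569
  Change     0.3733   -0.3733   -0.7466
  Equil       1.194     4.605   0.01027
  solve Keq expr → x = -0.3733; check Q = 4.0670e-04
Then remove 1.663 M of B.
Step 2:
                  X         B         J
  Initial     1.194     2.942   0.01027
  Change  -0.001285  0.001285  0.002569
  Equil       1.193     2.943   0.01284
  solve Keq expr → x = 0.001285; check Q = 4.0670e-04

Q₀ = 3.474; Q > K (proceeds reverse)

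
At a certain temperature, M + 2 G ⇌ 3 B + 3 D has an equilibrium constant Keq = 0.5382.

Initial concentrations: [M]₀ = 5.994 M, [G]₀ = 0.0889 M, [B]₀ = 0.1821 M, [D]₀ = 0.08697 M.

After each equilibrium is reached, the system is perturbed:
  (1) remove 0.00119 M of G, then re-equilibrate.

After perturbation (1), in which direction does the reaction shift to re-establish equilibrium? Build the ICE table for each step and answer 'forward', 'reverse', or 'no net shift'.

Direction: reverse

Q₀ = 8.3853e-05 vs Keq = 0.5382 ⇒ Q<K, forward
Step 1:
                    M           G           B           D
  Initial       5.994      0.0889      0.1821     0.08697
  Change     -0.04007    -0.08014      0.1202      0.1202
  Equil         5.954    0.008757      0.3023      0.2072
  solve Keq expr → x = 0.04007; check Q = 0.5382
Then remove 0.00119 M of G.
Step 2:
                    M           G           B           D
  Initial       5.954    0.007567      0.3023      0.2072
  Change   5.1309e-04    0.001026   -0.001539   -0.001539
  Equil         5.954    0.008593      0.3008      0.2056
  solve Keq expr → x = -5.1309e-04; check Q = 0.5382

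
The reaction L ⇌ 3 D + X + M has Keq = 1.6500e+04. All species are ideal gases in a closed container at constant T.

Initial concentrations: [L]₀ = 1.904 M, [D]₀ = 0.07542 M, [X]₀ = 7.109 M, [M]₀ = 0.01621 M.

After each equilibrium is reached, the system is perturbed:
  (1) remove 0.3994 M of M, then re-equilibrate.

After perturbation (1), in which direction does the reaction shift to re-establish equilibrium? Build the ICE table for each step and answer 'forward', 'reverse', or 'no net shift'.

Q₀ = 2.5965e-05 vs Keq = 1.6500e+04 ⇒ Q<K, forward
Step 1:
                    L           D           X           M
  I             1.904     0.07542       7.109     0.01621
  C            -1.758       5.274       1.758       1.758
  E             0.146        5.35       8.867       1.774
  solve Keq expr → x = 1.758; check Q = 1.6500e+04
Then remove 0.3994 M of M.
Step 2:
                    L           D           X           M
  I             0.146        5.35       8.867       1.375
  C          -0.02542     0.07627     0.02542     0.02542
  E            0.1205       5.426       8.892         1.4
  solve Keq expr → x = 0.02542; check Q = 1.6500e+04

Direction: forward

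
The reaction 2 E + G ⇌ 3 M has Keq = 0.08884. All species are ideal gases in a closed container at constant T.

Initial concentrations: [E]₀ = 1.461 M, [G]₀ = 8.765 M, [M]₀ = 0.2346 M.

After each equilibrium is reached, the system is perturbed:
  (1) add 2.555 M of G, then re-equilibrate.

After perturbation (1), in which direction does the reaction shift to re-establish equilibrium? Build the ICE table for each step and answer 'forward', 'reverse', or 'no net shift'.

Direction: forward

Q₀ = 6.9013e-04 vs Keq = 0.08884 ⇒ Q<K, forward
Step 1:
                   E          G          M
  init         1.461      8.765     0.2346
  Δ          -0.4543    -0.2271     0.6814
  eq           1.007      8.538      0.916
  solve Keq expr → x = 0.2271; check Q = 0.08884
Then add 2.555 M of G.
Step 2:
                   E          G          M
  init         1.007      11.09      0.916
  Δ          -0.0383   -0.01915    0.05745
  eq          0.9684      11.07     0.9735
  solve Keq expr → x = 0.01915; check Q = 0.08884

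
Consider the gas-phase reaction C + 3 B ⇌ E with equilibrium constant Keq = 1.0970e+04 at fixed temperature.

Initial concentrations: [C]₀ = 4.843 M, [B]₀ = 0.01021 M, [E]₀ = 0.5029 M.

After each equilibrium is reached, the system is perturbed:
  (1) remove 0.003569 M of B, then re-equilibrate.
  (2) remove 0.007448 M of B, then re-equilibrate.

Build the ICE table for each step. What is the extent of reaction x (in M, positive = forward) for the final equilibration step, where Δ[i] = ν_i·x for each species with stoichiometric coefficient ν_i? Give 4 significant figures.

Q₀ = 9.7564e+04 vs Keq = 1.0970e+04 ⇒ Q>K, reverse
Step 1:
                    C           B           E
  I             4.843     0.01021      0.5029
  C          0.003629     0.01089   -0.003629
  E             4.847      0.0211      0.4993
  solve Keq expr → x = -0.003629; check Q = 1.0970e+04
Then remove 0.003569 M of B.
Step 2:
                    C           B           E
  I             4.847     0.01753      0.4993
  C          0.001184    0.003551   -0.001184
  E             4.848     0.02108      0.4981
  solve Keq expr → x = -0.001184; check Q = 1.0970e+04
Then remove 0.007448 M of B.
Step 3:
                    C           B           E
  I             4.848     0.01363      0.4981
  C           0.00247     0.00741    -0.00247
  E              4.85     0.02104      0.4956
  solve Keq expr → x = -0.00247; check Q = 1.0970e+04

x = -0.00247 M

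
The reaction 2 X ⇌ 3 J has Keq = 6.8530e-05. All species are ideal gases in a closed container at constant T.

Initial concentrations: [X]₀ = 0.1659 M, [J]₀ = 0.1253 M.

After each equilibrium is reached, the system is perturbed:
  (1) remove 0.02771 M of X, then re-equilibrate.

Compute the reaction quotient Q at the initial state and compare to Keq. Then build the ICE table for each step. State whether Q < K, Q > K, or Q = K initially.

Q₀ = 0.07148; Q > K (proceeds reverse)

Q₀ = 0.07148 vs Keq = 6.8530e-05 ⇒ Q>K, reverse
Step 1:
                  X         J
  I          0.1659    0.1253
  C         0.07303   -0.1095
  E          0.2389   0.01576
  solve Keq expr → x = -0.03651; check Q = 6.8530e-05
Then remove 0.02771 M of X.
Step 2:
                  X         J
  I          0.2112   0.01576
  C       8.0421e-04 -0.001206
  E           0.212   0.01455
  solve Keq expr → x = -4.0211e-04; check Q = 6.8530e-05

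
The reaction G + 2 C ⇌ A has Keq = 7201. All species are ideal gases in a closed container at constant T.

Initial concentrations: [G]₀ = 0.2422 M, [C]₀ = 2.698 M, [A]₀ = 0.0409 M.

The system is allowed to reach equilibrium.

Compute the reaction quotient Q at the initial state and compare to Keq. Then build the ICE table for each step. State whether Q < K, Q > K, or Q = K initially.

Q₀ = 0.0232 vs Keq = 7201 ⇒ Q<K, forward
Step 1:
                   G          C          A
  Initial     0.2422      2.698     0.0409
  Change     -0.2422    -0.4844     0.2422
  Equil   8.0229e-06      2.214     0.2831
  solve Keq expr → x = 0.2422; check Q = 7201

Q₀ = 0.0232; Q < K (proceeds forward)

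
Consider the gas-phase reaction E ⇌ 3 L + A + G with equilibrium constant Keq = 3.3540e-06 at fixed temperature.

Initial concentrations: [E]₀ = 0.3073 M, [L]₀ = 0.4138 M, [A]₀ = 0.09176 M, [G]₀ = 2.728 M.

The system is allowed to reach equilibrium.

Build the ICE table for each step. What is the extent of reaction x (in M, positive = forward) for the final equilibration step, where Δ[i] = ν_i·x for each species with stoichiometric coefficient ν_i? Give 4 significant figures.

Q₀ = 0.05772 vs Keq = 3.3540e-06 ⇒ Q>K, reverse
Step 1:
                   E          L          A          G
  init        0.3073     0.4138    0.09176      2.728
  Δ          0.09157    -0.2747   -0.09157   -0.09157
  eq          0.3989     0.1391 1.8860e-04      2.636
  solve Keq expr → x = -0.09157; check Q = 3.3540e-06

x = -0.09157 M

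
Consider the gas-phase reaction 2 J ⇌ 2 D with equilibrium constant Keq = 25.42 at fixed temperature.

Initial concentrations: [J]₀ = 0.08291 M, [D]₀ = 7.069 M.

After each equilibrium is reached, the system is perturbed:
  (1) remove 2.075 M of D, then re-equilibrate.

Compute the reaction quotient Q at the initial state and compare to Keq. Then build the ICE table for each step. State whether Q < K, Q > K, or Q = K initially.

Q₀ = 7269 vs Keq = 25.42 ⇒ Q>K, reverse
Step 1:
                  J         D
  I         0.08291     7.069
  C           1.101    -1.101
  E           1.184     5.968
  solve Keq expr → x = -0.5504; check Q = 25.42
Then remove 2.075 M of D.
Step 2:
                  J         D
  I           1.184     3.893
  C         -0.3434    0.3434
  E          0.8403     4.237
  solve Keq expr → x = 0.1717; check Q = 25.42

Q₀ = 7269; Q > K (proceeds reverse)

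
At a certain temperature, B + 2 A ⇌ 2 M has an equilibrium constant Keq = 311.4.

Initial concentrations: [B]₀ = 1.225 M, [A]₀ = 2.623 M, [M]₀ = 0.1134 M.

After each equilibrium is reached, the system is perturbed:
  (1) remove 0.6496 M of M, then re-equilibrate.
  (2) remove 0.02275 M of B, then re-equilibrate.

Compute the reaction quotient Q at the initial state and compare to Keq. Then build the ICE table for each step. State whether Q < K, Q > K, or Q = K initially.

Q₀ = 0.001526; Q < K (proceeds forward)

Q₀ = 0.001526 vs Keq = 311.4 ⇒ Q<K, forward
Step 1:
                  B         A         M
  I           1.225     2.623    0.1134
  C          -1.113    -2.226     2.226
  E          0.1118    0.3966      2.34
  solve Keq expr → x = 1.113; check Q = 311.4
Then remove 0.6496 M of M.
Step 2:
                  B         A         M
  I          0.1118    0.3966      1.69
  C        -0.02771  -0.05542   0.05542
  E         0.08408    0.3412     1.746
  solve Keq expr → x = 0.02771; check Q = 311.4
Then remove 0.02275 M of B.
Step 3:
                  B         A         M
  I         0.06133    0.3412     1.746
  C         0.01101   0.02201  -0.02201
  E         0.07234    0.3632     1.724
  solve Keq expr → x = -0.01101; check Q = 311.4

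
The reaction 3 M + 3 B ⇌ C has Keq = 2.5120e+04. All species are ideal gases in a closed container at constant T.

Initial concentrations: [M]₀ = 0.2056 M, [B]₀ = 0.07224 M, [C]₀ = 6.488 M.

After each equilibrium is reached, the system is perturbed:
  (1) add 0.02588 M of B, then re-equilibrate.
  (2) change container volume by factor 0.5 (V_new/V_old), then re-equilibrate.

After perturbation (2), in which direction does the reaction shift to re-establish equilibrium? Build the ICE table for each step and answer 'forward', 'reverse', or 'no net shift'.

Direction: forward

Q₀ = 1.9802e+06 vs Keq = 2.5120e+04 ⇒ Q>K, reverse
Step 1:
                   M          B          C
  Initial     0.2056    0.07224      6.488
  Change      0.1218     0.1218   -0.04061
  Equil       0.3274     0.1941      6.447
  solve Keq expr → x = -0.04061; check Q = 2.5120e+04
Then add 0.02588 M of B.
Step 2:
                   M          B          C
  Initial     0.3274       0.22      6.447
  Change    -0.01591   -0.01591   0.005304
  Equil       0.3115     0.2041      6.453
  solve Keq expr → x = 0.005304; check Q = 2.5120e+04
Then change container volume by factor 0.5 (V_new/V_old).
Step 3:
                   M          B          C
  Initial     0.6231     0.4081      12.91
  Change     -0.2126    -0.2126    0.07087
  Equil       0.4104     0.1955      12.98
  solve Keq expr → x = 0.07087; check Q = 2.5120e+04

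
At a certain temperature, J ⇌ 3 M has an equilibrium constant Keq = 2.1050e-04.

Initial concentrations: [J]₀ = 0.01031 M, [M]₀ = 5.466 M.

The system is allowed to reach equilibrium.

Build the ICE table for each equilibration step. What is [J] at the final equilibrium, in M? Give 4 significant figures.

Q₀ = 1.5840e+04 vs Keq = 2.1050e-04 ⇒ Q>K, reverse
Step 1:
                    J           M
  init        0.01031       5.466
  Δ             1.798      -5.394
  eq            1.808     0.07247
  solve Keq expr → x = -1.798; check Q = 2.1050e-04

[J]_eq = 1.808 M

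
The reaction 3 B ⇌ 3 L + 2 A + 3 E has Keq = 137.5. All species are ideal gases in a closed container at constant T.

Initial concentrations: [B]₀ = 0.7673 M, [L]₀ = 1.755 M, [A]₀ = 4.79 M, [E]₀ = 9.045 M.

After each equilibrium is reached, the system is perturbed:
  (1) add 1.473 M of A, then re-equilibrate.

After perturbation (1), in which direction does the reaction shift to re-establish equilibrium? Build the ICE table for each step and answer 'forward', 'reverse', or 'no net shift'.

Q₀ = 2.0316e+05 vs Keq = 137.5 ⇒ Q>K, reverse
Step 1:
                   B          L          A          E
  init        0.7673      1.755       4.79      9.045
  Δ            1.229     -1.229    -0.8195     -1.229
  eq           1.996     0.5258      3.971      7.816
  solve Keq expr → x = -0.4097; check Q = 137.5
Then add 1.473 M of A.
Step 2:
                   B          L          A          E
  init         1.996     0.5258      5.444      7.816
  Δ           0.0763    -0.0763   -0.05087    -0.0763
  eq           2.073     0.4495      5.393       7.74
  solve Keq expr → x = -0.02543; check Q = 137.5

Direction: reverse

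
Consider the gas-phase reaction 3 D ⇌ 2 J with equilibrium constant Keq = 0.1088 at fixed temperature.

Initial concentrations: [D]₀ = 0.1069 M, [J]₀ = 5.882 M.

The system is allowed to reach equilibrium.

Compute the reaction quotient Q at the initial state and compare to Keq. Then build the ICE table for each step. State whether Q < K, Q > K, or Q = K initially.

Q₀ = 2.8322e+04 vs Keq = 0.1088 ⇒ Q>K, reverse
Step 1:
                    D           J
  Initial      0.1069       5.882
  Change        4.279      -2.853
  Equil         4.386       3.029
  solve Keq expr → x = -1.426; check Q = 0.1088

Q₀ = 2.8322e+04; Q > K (proceeds reverse)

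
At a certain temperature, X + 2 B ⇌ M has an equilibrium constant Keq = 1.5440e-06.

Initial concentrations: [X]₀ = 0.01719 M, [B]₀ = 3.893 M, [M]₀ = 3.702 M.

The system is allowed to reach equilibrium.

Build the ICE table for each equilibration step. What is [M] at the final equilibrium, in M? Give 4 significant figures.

Q₀ = 14.21 vs Keq = 1.5440e-06 ⇒ Q>K, reverse
Step 1:
                  X         B         M
  I         0.01719     3.893     3.702
  C           3.701     7.403    -3.701
  E           3.718      11.3 7.3253e-04
  solve Keq expr → x = -3.701; check Q = 1.5440e-06

[M]_eq = 7.3253e-04 M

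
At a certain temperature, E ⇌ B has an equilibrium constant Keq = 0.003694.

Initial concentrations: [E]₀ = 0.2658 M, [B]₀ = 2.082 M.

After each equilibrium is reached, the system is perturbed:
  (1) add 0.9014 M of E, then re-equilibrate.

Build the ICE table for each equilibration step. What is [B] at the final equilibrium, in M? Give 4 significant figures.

[B]_eq = 0.01196 M

Q₀ = 7.833 vs Keq = 0.003694 ⇒ Q>K, reverse
Step 1:
                   E          B
  Initial     0.2658      2.082
  Change       2.073     -2.073
  Equil        2.339   0.008641
  solve Keq expr → x = -2.073; check Q = 0.003694
Then add 0.9014 M of E.
Step 2:
                   E          B
  Initial      3.241   0.008641
  Change   -0.003318   0.003318
  Equil        3.237    0.01196
  solve Keq expr → x = 0.003318; check Q = 0.003694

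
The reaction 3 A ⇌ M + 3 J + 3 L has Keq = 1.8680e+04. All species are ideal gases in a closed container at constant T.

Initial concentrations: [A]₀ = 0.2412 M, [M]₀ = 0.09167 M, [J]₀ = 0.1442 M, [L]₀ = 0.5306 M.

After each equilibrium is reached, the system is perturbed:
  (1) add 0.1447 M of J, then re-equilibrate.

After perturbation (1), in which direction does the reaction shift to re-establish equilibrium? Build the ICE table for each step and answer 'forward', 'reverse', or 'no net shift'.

Q₀ = 0.002926 vs Keq = 1.8680e+04 ⇒ Q<K, forward
Step 1:
                    A           M           J           L
  I            0.2412     0.09167      0.1442      0.5306
  C           -0.2351     0.07838      0.2351      0.2351
  E          0.006065        0.17      0.3793      0.7657
  solve Keq expr → x = 0.07838; check Q = 1.8680e+04
Then add 0.1447 M of J.
Step 2:
                    A           M           J           L
  I          0.006065        0.17       0.524      0.7657
  C          0.002241 -7.4703e-04   -0.002241   -0.002241
  E          0.008306      0.1693      0.5218      0.7635
  solve Keq expr → x = -7.4703e-04; check Q = 1.8680e+04

Direction: reverse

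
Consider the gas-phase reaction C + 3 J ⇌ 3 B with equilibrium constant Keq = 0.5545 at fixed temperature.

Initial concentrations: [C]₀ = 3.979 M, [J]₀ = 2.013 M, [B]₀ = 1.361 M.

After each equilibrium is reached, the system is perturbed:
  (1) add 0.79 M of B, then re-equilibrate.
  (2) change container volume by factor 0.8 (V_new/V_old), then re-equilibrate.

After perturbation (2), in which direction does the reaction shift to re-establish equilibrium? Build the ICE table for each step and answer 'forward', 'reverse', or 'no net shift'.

Direction: forward

Q₀ = 0.07767 vs Keq = 0.5545 ⇒ Q<K, forward
Step 1:
                    C           J           B
  I             3.979       2.013       1.361
  C           -0.1782     -0.5345      0.5345
  E             3.801       1.478       1.896
  solve Keq expr → x = 0.1782; check Q = 0.5545
Then add 0.79 M of B.
Step 2:
                    C           J           B
  I             3.801       1.478       2.686
  C            0.1121      0.3362     -0.3362
  E             3.913       1.815       2.349
  solve Keq expr → x = -0.1121; check Q = 0.5545
Then change container volume by factor 0.8 (V_new/V_old).
Step 3:
                    C           J           B
  I             4.891       2.268       2.937
  C          -0.03068    -0.09204     0.09204
  E              4.86       2.176       3.029
  solve Keq expr → x = 0.03068; check Q = 0.5545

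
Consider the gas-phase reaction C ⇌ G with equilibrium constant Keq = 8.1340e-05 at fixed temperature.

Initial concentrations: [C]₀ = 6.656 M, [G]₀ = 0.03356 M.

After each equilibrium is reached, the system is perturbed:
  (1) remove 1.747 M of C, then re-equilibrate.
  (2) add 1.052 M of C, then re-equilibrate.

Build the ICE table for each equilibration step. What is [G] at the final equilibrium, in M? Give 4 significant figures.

[G]_eq = 4.8756e-04 M

Q₀ = 0.005042 vs Keq = 8.1340e-05 ⇒ Q>K, reverse
Step 1:
                    C           G
  I             6.656     0.03356
  C           0.03302    -0.03302
  E             6.689  5.4408e-04
  solve Keq expr → x = -0.03302; check Q = 8.1340e-05
Then remove 1.747 M of C.
Step 2:
                    C           G
  I             4.942  5.4408e-04
  C        1.4209e-04 -1.4209e-04
  E             4.942  4.0200e-04
  solve Keq expr → x = -1.4209e-04; check Q = 8.1340e-05
Then add 1.052 M of C.
Step 3:
                    C           G
  I             5.994  4.0200e-04
  C       -8.5563e-05  8.5563e-05
  E             5.994  4.8756e-04
  solve Keq expr → x = 8.5563e-05; check Q = 8.1340e-05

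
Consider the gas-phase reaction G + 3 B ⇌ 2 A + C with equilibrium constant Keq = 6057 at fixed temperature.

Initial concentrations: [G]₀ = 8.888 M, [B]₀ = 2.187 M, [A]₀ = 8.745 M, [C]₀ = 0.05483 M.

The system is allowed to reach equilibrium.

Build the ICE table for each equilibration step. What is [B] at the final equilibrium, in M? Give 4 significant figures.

[B]_eq = 0.1155 M

Q₀ = 0.0451 vs Keq = 6057 ⇒ Q<K, forward
Step 1:
                    G           B           A           C
  I             8.888       2.187       8.745     0.05483
  C           -0.6905      -2.072       1.381      0.6905
  E             8.197      0.1155       10.13      0.7453
  solve Keq expr → x = 0.6905; check Q = 6057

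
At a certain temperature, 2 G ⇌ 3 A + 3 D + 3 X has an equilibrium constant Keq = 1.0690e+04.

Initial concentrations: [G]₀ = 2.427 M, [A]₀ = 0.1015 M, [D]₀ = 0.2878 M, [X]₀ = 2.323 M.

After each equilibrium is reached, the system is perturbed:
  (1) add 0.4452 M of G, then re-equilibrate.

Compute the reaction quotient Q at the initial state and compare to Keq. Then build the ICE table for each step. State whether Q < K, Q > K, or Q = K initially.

Q₀ = 5.3049e-05; Q < K (proceeds forward)

Q₀ = 5.3049e-05 vs Keq = 1.0690e+04 ⇒ Q<K, forward
Step 1:
                    G           A           D           X
  I             2.427      0.1015      0.2878       2.323
  C            -1.384       2.076       2.076       2.076
  E             1.043       2.178       2.364       4.399
  solve Keq expr → x = 0.6921; check Q = 1.0690e+04
Then add 0.4452 M of G.
Step 2:
                    G           A           D           X
  I             1.488       2.178       2.364       4.399
  C           -0.1142      0.1712      0.1712      0.1712
  E             1.374       2.349       2.535       4.571
  solve Keq expr → x = 0.05708; check Q = 1.0690e+04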